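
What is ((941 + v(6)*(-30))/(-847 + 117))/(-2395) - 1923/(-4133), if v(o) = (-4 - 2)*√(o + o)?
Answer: 3365966203/7225930550 + 36*√3/174835 ≈ 0.46617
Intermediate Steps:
v(o) = -6*√2*√o
((941 + v(6)*(-30))/(-847 + 117))/(-2395) - 1923/(-4133) = ((941 - 6*√2*√6*(-30))/(-847 + 117))/(-2395) - 1923/(-4133) = ((941 - 12*√3*(-30))/(-730))*(-1/2395) - 1923*(-1/4133) = ((941 + 360*√3)*(-1/730))*(-1/2395) + 1923/4133 = (-941/730 - 36*√3/73)*(-1/2395) + 1923/4133 = (941/1748350 + 36*√3/174835) + 1923/4133 = 3365966203/7225930550 + 36*√3/174835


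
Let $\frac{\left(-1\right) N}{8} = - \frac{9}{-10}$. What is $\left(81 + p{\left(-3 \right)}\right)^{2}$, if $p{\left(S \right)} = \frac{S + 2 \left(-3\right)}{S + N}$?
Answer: $\frac{1937664}{289} \approx 6704.7$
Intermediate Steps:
$N = - \frac{36}{5}$ ($N = - 8 \left(- \frac{9}{-10}\right) = - 8 \left(\left(-9\right) \left(- \frac{1}{10}\right)\right) = \left(-8\right) \frac{9}{10} = - \frac{36}{5} \approx -7.2$)
$p{\left(S \right)} = \frac{-6 + S}{- \frac{36}{5} + S}$ ($p{\left(S \right)} = \frac{S + 2 \left(-3\right)}{S - \frac{36}{5}} = \frac{S - 6}{- \frac{36}{5} + S} = \frac{-6 + S}{- \frac{36}{5} + S}$)
$\left(81 + p{\left(-3 \right)}\right)^{2} = \left(81 + \frac{5 \left(-6 - 3\right)}{-36 + 5 \left(-3\right)}\right)^{2} = \left(81 + 5 \frac{1}{-36 - 15} \left(-9\right)\right)^{2} = \left(81 + 5 \frac{1}{-51} \left(-9\right)\right)^{2} = \left(81 + 5 \left(- \frac{1}{51}\right) \left(-9\right)\right)^{2} = \left(81 + \frac{15}{17}\right)^{2} = \left(\frac{1392}{17}\right)^{2} = \frac{1937664}{289}$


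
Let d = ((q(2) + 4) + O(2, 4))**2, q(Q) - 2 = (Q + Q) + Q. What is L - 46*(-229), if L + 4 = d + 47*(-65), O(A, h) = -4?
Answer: 7539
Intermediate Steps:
q(Q) = 2 + 3*Q (q(Q) = 2 + ((Q + Q) + Q) = 2 + (2*Q + Q) = 2 + 3*Q)
d = 64 (d = (((2 + 3*2) + 4) - 4)**2 = (((2 + 6) + 4) - 4)**2 = ((8 + 4) - 4)**2 = (12 - 4)**2 = 8**2 = 64)
L = -2995 (L = -4 + (64 + 47*(-65)) = -4 + (64 - 3055) = -4 - 2991 = -2995)
L - 46*(-229) = -2995 - 46*(-229) = -2995 + 10534 = 7539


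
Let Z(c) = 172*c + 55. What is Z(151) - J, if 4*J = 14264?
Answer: 22461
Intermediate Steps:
J = 3566 (J = (¼)*14264 = 3566)
Z(c) = 55 + 172*c
Z(151) - J = (55 + 172*151) - 1*3566 = (55 + 25972) - 3566 = 26027 - 3566 = 22461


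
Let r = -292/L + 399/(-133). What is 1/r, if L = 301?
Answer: -301/1195 ≈ -0.25188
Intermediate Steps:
r = -1195/301 (r = -292/301 + 399/(-133) = -292*1/301 + 399*(-1/133) = -292/301 - 3 = -1195/301 ≈ -3.9701)
1/r = 1/(-1195/301) = -301/1195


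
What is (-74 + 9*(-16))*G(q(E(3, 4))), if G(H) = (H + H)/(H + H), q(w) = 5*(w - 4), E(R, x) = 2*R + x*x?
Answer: -218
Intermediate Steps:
E(R, x) = x² + 2*R (E(R, x) = 2*R + x² = x² + 2*R)
q(w) = -20 + 5*w (q(w) = 5*(-4 + w) = -20 + 5*w)
G(H) = 1 (G(H) = (2*H)/((2*H)) = (2*H)*(1/(2*H)) = 1)
(-74 + 9*(-16))*G(q(E(3, 4))) = (-74 + 9*(-16))*1 = (-74 - 144)*1 = -218*1 = -218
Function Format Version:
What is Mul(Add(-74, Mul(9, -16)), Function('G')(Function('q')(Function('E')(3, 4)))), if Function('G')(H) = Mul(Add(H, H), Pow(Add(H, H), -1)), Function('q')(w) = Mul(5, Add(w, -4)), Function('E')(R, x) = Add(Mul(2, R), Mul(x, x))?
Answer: -218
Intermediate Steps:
Function('E')(R, x) = Add(Pow(x, 2), Mul(2, R)) (Function('E')(R, x) = Add(Mul(2, R), Pow(x, 2)) = Add(Pow(x, 2), Mul(2, R)))
Function('q')(w) = Add(-20, Mul(5, w)) (Function('q')(w) = Mul(5, Add(-4, w)) = Add(-20, Mul(5, w)))
Function('G')(H) = 1 (Function('G')(H) = Mul(Mul(2, H), Pow(Mul(2, H), -1)) = Mul(Mul(2, H), Mul(Rational(1, 2), Pow(H, -1))) = 1)
Mul(Add(-74, Mul(9, -16)), Function('G')(Function('q')(Function('E')(3, 4)))) = Mul(Add(-74, Mul(9, -16)), 1) = Mul(Add(-74, -144), 1) = Mul(-218, 1) = -218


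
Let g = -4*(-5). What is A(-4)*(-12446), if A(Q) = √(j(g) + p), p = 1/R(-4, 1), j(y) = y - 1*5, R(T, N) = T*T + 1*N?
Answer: -199136*√17/17 ≈ -48298.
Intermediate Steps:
R(T, N) = N + T² (R(T, N) = T² + N = N + T²)
g = 20
j(y) = -5 + y (j(y) = y - 5 = -5 + y)
p = 1/17 (p = 1/(1 + (-4)²) = 1/(1 + 16) = 1/17 ≈ 0.058824)
A(Q) = 16*√17/17 (A(Q) = √((-5 + 20) + 1/17) = √(15 + 1/17) = √(256/17) = 16*√17/17)
A(-4)*(-12446) = (16*√17/17)*(-12446) = -199136*√17/17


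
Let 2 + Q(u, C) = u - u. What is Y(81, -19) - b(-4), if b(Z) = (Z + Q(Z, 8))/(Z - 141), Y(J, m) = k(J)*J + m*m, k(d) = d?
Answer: 1003684/145 ≈ 6922.0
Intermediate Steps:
Q(u, C) = -2 (Q(u, C) = -2 + (u - u) = -2 + 0 = -2)
Y(J, m) = J**2 + m**2 (Y(J, m) = J*J + m*m = J**2 + m**2)
b(Z) = (-2 + Z)/(-141 + Z) (b(Z) = (Z - 2)/(Z - 141) = (-2 + Z)/(-141 + Z))
Y(81, -19) - b(-4) = (81**2 + (-19)**2) - (-2 - 4)/(-141 - 4) = (6561 + 361) - (-6)/(-145) = 6922 - (-1)*(-6)/145 = 6922 - 1*6/145 = 6922 - 6/145 = 1003684/145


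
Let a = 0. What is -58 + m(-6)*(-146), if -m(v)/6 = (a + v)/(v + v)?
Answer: 380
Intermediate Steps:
m(v) = -3 (m(v) = -6*(0 + v)/(v + v) = -6*v/(2*v) = -6*v*1/(2*v) = -6*1/2 = -3)
-58 + m(-6)*(-146) = -58 - 3*(-146) = -58 + 438 = 380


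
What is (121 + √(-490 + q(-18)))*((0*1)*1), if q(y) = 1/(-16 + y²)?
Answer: 0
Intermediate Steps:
(121 + √(-490 + q(-18)))*((0*1)*1) = (121 + √(-490 + 1/(-16 + (-18)²)))*((0*1)*1) = (121 + √(-490 + 1/(-16 + 324)))*(0*1) = (121 + √(-490 + 1/308))*0 = (121 + √(-150919/308))*0 = (121 + I*√11620763/154)*0 = 0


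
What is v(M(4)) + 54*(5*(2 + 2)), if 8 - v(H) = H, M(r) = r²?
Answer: 1072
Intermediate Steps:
v(H) = 8 - H
v(M(4)) + 54*(5*(2 + 2)) = (8 - 1*4²) + 54*(5*(2 + 2)) = (8 - 1*16) + 54*(5*4) = (8 - 16) + 54*20 = -8 + 1080 = 1072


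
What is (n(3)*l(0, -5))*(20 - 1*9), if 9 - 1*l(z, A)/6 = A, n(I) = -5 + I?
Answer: -1848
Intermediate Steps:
l(z, A) = 54 - 6*A
(n(3)*l(0, -5))*(20 - 1*9) = ((-5 + 3)*(54 - 6*(-5)))*(20 - 1*9) = (-2*(54 + 30))*(20 - 9) = -2*84*11 = -168*11 = -1848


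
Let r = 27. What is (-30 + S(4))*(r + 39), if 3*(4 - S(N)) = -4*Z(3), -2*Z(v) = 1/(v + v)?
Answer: -5170/3 ≈ -1723.3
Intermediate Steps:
Z(v) = -1/(4*v) (Z(v) = -1/(2*(v + v)) = -1/(2*v)/2 = -1/(4*v))
S(N) = 35/9 (S(N) = 4 - (-4)*(-¼/3)/3 = 4 - (-4)*(-¼*⅓)/3 = 4 - (-4)*(-1)/(3*12) = 4 - ⅓*⅓ = 4 - ⅑ = 35/9)
(-30 + S(4))*(r + 39) = (-30 + 35/9)*(27 + 39) = -235/9*66 = -5170/3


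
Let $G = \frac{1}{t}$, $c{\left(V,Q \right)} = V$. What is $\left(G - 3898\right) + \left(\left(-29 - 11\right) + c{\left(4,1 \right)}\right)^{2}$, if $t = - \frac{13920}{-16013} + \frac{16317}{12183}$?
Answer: $- \frac{373644169061}{143623827} \approx -2601.5$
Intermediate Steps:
$t = \frac{143623827}{65028793}$ ($t = \left(-13920\right) \left(- \frac{1}{16013}\right) + 16317 \cdot \frac{1}{12183} = \frac{13920}{16013} + \frac{5439}{4061} = \frac{143623827}{65028793} \approx 2.2086$)
$G = \frac{65028793}{143623827}$ ($G = \frac{1}{\frac{143623827}{65028793}} = \frac{65028793}{143623827} \approx 0.45277$)
$\left(G - 3898\right) + \left(\left(-29 - 11\right) + c{\left(4,1 \right)}\right)^{2} = \left(\frac{65028793}{143623827} - 3898\right) + \left(\left(-29 - 11\right) + 4\right)^{2} = - \frac{559780648853}{143623827} + \left(-40 + 4\right)^{2} = - \frac{559780648853}{143623827} + \left(-36\right)^{2} = - \frac{559780648853}{143623827} + 1296 = - \frac{373644169061}{143623827}$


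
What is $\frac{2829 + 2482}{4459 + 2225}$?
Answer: $\frac{5311}{6684} \approx 0.79458$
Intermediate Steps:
$\frac{2829 + 2482}{4459 + 2225} = \frac{5311}{6684}$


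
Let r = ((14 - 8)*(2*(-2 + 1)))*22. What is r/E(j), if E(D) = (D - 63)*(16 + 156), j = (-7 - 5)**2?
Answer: -22/1161 ≈ -0.018949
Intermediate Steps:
j = 144 (j = (-12)**2 = 144)
r = -264 (r = (6*(2*(-1)))*22 = (6*(-2))*22 = -12*22 = -264)
E(D) = -10836 + 172*D (E(D) = (-63 + D)*172 = -10836 + 172*D)
r/E(j) = -264/(-10836 + 172*144) = -264/(-10836 + 24768) = -264/13932 = -264*1/13932 = -22/1161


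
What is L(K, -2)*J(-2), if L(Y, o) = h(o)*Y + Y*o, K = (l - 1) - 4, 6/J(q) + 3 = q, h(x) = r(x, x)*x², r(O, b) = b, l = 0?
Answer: -60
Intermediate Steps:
h(x) = x³ (h(x) = x*x² = x³)
J(q) = 6/(-3 + q)
K = -5 (K = (0 - 1) - 4 = -1 - 4 = -5)
L(Y, o) = Y*o + Y*o³ (L(Y, o) = o³*Y + Y*o = Y*o³ + Y*o = Y*o + Y*o³)
L(K, -2)*J(-2) = (-5*(-2)*(1 + (-2)²))*(6/(-3 - 2)) = (-5*(-2)*(1 + 4))*(6/(-5)) = (-5*(-2)*5)*(6*(-⅕)) = 50*(-6/5) = -60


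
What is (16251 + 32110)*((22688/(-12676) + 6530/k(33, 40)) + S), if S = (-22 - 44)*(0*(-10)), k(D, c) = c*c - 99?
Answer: 589032047178/4756669 ≈ 1.2383e+5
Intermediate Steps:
k(D, c) = -99 + c² (k(D, c) = c² - 99 = -99 + c²)
S = 0 (S = -66*0 = 0)
(16251 + 32110)*((22688/(-12676) + 6530/k(33, 40)) + S) = (16251 + 32110)*((22688/(-12676) + 6530/(-99 + 40²)) + 0) = 48361*((22688*(-1/12676) + 6530/(-99 + 1600)) + 0) = 48361*((-5672/3169 + 6530/1501) + 0) = 48361*(12179898/4756669 + 0) = 48361*(12179898/4756669) = 589032047178/4756669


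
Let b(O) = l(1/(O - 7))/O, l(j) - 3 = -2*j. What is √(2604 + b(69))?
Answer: 16*√87978/93 ≈ 51.030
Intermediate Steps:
l(j) = 3 - 2*j
b(O) = (3 - 2/(-7 + O))/O (b(O) = (3 - 2/(O - 7))/O = (3 - 2/(-7 + O))/O)
√(2604 + b(69)) = √(2604 + (-23 + 3*69)/(69*(-7 + 69))) = √(2604 + (1/69)*(-23 + 207)/62) = √(2604 + (1/69)*(1/62)*184) = √(2604 + 4/93) = √(242176/93) = 16*√87978/93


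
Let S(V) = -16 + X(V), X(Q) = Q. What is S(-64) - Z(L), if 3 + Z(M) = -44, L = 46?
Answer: -33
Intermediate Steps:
Z(M) = -47 (Z(M) = -3 - 44 = -47)
S(V) = -16 + V
S(-64) - Z(L) = (-16 - 64) - 1*(-47) = -80 + 47 = -33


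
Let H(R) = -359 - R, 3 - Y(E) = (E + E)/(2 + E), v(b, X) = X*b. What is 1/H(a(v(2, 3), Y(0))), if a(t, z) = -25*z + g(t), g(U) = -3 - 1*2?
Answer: -1/279 ≈ -0.0035842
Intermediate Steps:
g(U) = -5 (g(U) = -3 - 2 = -5)
Y(E) = 3 - 2*E/(2 + E) (Y(E) = 3 - (E + E)/(2 + E) = 3 - 2*E/(2 + E))
a(t, z) = -5 - 25*z (a(t, z) = -25*z - 5 = -5 - 25*z)
1/H(a(v(2, 3), Y(0))) = 1/(-359 - (-5 - 25*(6 + 0)/(2 + 0))) = 1/(-359 - (-5 - 25*6/2)) = 1/(-359 - (-5 - 25*3)) = 1/(-359 - (-5 - 75)) = 1/(-359 - 1*(-80)) = 1/(-359 + 80) = 1/(-279) = -1/279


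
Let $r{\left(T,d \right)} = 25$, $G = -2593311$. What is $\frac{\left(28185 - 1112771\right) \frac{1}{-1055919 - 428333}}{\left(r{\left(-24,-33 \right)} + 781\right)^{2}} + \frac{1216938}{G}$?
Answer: $- \frac{27938034386838545}{59536464111900776} \approx -0.46926$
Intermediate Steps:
$\frac{\left(28185 - 1112771\right) \frac{1}{-1055919 - 428333}}{\left(r{\left(-24,-33 \right)} + 781\right)^{2}} + \frac{1216938}{G} = \frac{\left(28185 - 1112771\right) \frac{1}{-1055919 - 428333}}{\left(25 + 781\right)^{2}} + \frac{1216938}{-2593311} = \frac{\left(-1084586\right) \frac{1}{-1484252}}{806^{2}} + 1216938 \left(- \frac{1}{2593311}\right) = \frac{\left(-1084586\right) \left(- \frac{1}{1484252}\right)}{649636} - \frac{405646}{864437} = \frac{542293}{742126} \cdot \frac{1}{649636} - \frac{405646}{864437} = \frac{542293}{482111766136} - \frac{405646}{864437} = - \frac{27938034386838545}{59536464111900776}$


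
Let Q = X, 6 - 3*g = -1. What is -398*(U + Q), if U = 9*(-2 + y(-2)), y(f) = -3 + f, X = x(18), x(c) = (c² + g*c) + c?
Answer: -127758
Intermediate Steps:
g = 7/3 (g = 2 - ⅓*(-1) = 2 + ⅓ = 7/3 ≈ 2.3333)
x(c) = c² + 10*c/3 (x(c) = (c² + 7*c/3) + c = c² + 10*c/3)
X = 384 (X = (⅓)*18*(10 + 3*18) = (⅓)*18*(10 + 54) = (⅓)*18*64 = 384)
Q = 384
U = -63 (U = 9*(-2 + (-3 - 2)) = 9*(-2 - 5) = 9*(-7) = -63)
-398*(U + Q) = -398*(-63 + 384) = -398*321 = -127758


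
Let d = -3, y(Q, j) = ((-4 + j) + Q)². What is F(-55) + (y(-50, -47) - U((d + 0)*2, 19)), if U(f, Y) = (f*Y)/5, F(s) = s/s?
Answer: 51124/5 ≈ 10225.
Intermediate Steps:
y(Q, j) = (-4 + Q + j)²
F(s) = 1
U(f, Y) = Y*f/5 (U(f, Y) = (Y*f)*(⅕) = Y*f/5)
F(-55) + (y(-50, -47) - U((d + 0)*2, 19)) = 1 + ((-4 - 50 - 47)² - 19*(-3 + 0)*2/5) = 1 + ((-101)² - 19*(-3*2)/5) = 1 + (10201 - 19*(-6)/5) = 1 + (10201 - 1*(-114/5)) = 1 + (10201 + 114/5) = 1 + 51119/5 = 51124/5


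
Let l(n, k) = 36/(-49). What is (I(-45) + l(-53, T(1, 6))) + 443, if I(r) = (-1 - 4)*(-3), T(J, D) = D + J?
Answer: 22406/49 ≈ 457.27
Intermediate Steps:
I(r) = 15 (I(r) = -5*(-3) = 15)
l(n, k) = -36/49 (l(n, k) = 36*(-1/49) = -36/49)
(I(-45) + l(-53, T(1, 6))) + 443 = (15 - 36/49) + 443 = 699/49 + 443 = 22406/49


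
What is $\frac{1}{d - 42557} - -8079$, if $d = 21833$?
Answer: $\frac{167429195}{20724} \approx 8079.0$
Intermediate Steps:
$\frac{1}{d - 42557} - -8079 = \frac{1}{21833 - 42557} - -8079 = \frac{1}{-20724} + 8079 = - \frac{1}{20724} + 8079 = \frac{167429195}{20724}$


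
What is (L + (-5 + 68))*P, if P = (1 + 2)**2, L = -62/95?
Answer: 53307/95 ≈ 561.13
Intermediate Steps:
L = -62/95 (L = -62*1/95 = -62/95 ≈ -0.65263)
P = 9 (P = 3**2 = 9)
(L + (-5 + 68))*P = (-62/95 + (-5 + 68))*9 = (-62/95 + 63)*9 = (5923/95)*9 = 53307/95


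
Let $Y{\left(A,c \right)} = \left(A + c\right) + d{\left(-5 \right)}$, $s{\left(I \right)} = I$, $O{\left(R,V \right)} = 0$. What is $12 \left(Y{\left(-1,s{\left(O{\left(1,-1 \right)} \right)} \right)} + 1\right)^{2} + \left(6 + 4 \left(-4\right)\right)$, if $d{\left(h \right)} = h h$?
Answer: $7490$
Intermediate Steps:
$d{\left(h \right)} = h^{2}$
$Y{\left(A,c \right)} = 25 + A + c$ ($Y{\left(A,c \right)} = \left(A + c\right) + \left(-5\right)^{2} = \left(A + c\right) + 25 = 25 + A + c$)
$12 \left(Y{\left(-1,s{\left(O{\left(1,-1 \right)} \right)} \right)} + 1\right)^{2} + \left(6 + 4 \left(-4\right)\right) = 12 \left(\left(25 - 1 + 0\right) + 1\right)^{2} + \left(6 + 4 \left(-4\right)\right) = 12 \left(24 + 1\right)^{2} + \left(6 - 16\right) = 12 \cdot 25^{2} - 10 = 12 \cdot 625 - 10 = 7500 - 10 = 7490$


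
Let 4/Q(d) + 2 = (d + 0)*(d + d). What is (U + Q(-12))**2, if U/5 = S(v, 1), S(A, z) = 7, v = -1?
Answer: 25070049/20449 ≈ 1226.0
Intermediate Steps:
Q(d) = 4/(-2 + 2*d**2) (Q(d) = 4/(-2 + (d + 0)*(d + d)) = 4/(-2 + d*(2*d)) = 4/(-2 + 2*d**2))
U = 35 (U = 5*7 = 35)
(U + Q(-12))**2 = (35 + 2/(-1 + (-12)**2))**2 = (35 + 2/(-1 + 144))**2 = (35 + 2/143)**2 = (5007/143)**2 = 25070049/20449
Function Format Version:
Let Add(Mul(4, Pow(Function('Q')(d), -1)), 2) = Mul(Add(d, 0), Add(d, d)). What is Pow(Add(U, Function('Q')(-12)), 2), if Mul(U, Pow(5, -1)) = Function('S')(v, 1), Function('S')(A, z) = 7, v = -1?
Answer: Rational(25070049, 20449) ≈ 1226.0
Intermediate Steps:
Function('Q')(d) = Mul(4, Pow(Add(-2, Mul(2, Pow(d, 2))), -1)) (Function('Q')(d) = Mul(4, Pow(Add(-2, Mul(Add(d, 0), Add(d, d))), -1)) = Mul(4, Pow(Add(-2, Mul(d, Mul(2, d))), -1)) = Mul(4, Pow(Add(-2, Mul(2, Pow(d, 2))), -1)))
U = 35 (U = Mul(5, 7) = 35)
Pow(Add(U, Function('Q')(-12)), 2) = Pow(Add(35, Mul(2, Pow(Add(-1, Pow(-12, 2)), -1))), 2) = Pow(Add(35, Mul(2, Pow(Add(-1, 144), -1))), 2) = Pow(Add(35, Mul(2, Pow(143, -1))), 2) = Pow(Add(35, Mul(2, Rational(1, 143))), 2) = Pow(Add(35, Rational(2, 143)), 2) = Pow(Rational(5007, 143), 2) = Rational(25070049, 20449)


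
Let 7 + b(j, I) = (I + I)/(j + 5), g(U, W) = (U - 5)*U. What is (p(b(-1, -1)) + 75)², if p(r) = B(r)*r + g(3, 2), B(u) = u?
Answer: 251001/16 ≈ 15688.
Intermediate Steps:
g(U, W) = U*(-5 + U) (g(U, W) = (-5 + U)*U = U*(-5 + U))
b(j, I) = -7 + 2*I/(5 + j) (b(j, I) = -7 + (I + I)/(j + 5) = -7 + (2*I)/(5 + j) = -7 + 2*I/(5 + j))
p(r) = -6 + r² (p(r) = r*r + 3*(-5 + 3) = r² + 3*(-2) = r² - 6 = -6 + r²)
(p(b(-1, -1)) + 75)² = ((-6 + ((-35 - 7*(-1) + 2*(-1))/(5 - 1))²) + 75)² = ((-6 + ((-35 + 7 - 2)/4)²) + 75)² = ((-6 + ((¼)*(-30))²) + 75)² = ((-6 + (-15/2)²) + 75)² = ((-6 + 225/4) + 75)² = (201/4 + 75)² = (501/4)² = 251001/16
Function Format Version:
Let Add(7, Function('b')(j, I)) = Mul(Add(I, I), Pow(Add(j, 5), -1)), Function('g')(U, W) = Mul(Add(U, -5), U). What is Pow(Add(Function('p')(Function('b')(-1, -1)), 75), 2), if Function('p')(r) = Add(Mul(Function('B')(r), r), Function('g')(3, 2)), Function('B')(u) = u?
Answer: Rational(251001, 16) ≈ 15688.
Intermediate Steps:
Function('g')(U, W) = Mul(U, Add(-5, U)) (Function('g')(U, W) = Mul(Add(-5, U), U) = Mul(U, Add(-5, U)))
Function('b')(j, I) = Add(-7, Mul(2, I, Pow(Add(5, j), -1))) (Function('b')(j, I) = Add(-7, Mul(Add(I, I), Pow(Add(j, 5), -1))) = Add(-7, Mul(Mul(2, I), Pow(Add(5, j), -1))) = Add(-7, Mul(2, I, Pow(Add(5, j), -1))))
Function('p')(r) = Add(-6, Pow(r, 2)) (Function('p')(r) = Add(Mul(r, r), Mul(3, Add(-5, 3))) = Add(Pow(r, 2), Mul(3, -2)) = Add(Pow(r, 2), -6) = Add(-6, Pow(r, 2)))
Pow(Add(Function('p')(Function('b')(-1, -1)), 75), 2) = Pow(Add(Add(-6, Pow(Mul(Pow(Add(5, -1), -1), Add(-35, Mul(-7, -1), Mul(2, -1))), 2)), 75), 2) = Pow(Add(Add(-6, Pow(Mul(Pow(4, -1), Add(-35, 7, -2)), 2)), 75), 2) = Pow(Add(Add(-6, Pow(Mul(Rational(1, 4), -30), 2)), 75), 2) = Pow(Add(Add(-6, Pow(Rational(-15, 2), 2)), 75), 2) = Pow(Add(Add(-6, Rational(225, 4)), 75), 2) = Pow(Add(Rational(201, 4), 75), 2) = Pow(Rational(501, 4), 2) = Rational(251001, 16)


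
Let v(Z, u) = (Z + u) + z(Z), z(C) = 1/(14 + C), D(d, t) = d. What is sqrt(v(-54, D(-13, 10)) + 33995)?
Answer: 3*sqrt(1507910)/20 ≈ 184.20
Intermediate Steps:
v(Z, u) = Z + u + 1/(14 + Z) (v(Z, u) = (Z + u) + 1/(14 + Z) = Z + u + 1/(14 + Z))
sqrt(v(-54, D(-13, 10)) + 33995) = sqrt((1 + (14 - 54)*(-54 - 13))/(14 - 54) + 33995) = sqrt((1 - 40*(-67))/(-40) + 33995) = sqrt(-(1 + 2680)/40 + 33995) = sqrt(-1/40*2681 + 33995) = sqrt(-2681/40 + 33995) = sqrt(1357119/40) = 3*sqrt(1507910)/20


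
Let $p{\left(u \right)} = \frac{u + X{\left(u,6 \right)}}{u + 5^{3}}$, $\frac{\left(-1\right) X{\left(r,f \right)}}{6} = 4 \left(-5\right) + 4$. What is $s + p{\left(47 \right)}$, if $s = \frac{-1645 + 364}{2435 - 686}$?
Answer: $\frac{9925}{100276} \approx 0.098977$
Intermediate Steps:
$X{\left(r,f \right)} = 96$ ($X{\left(r,f \right)} = - 6 \left(4 \left(-5\right) + 4\right) = - 6 \left(-20 + 4\right) = \left(-6\right) \left(-16\right) = 96$)
$s = - \frac{427}{583}$ ($s = - \frac{1281}{1749} = \left(-1281\right) \frac{1}{1749} = - \frac{427}{583} \approx -0.73242$)
$p{\left(u \right)} = \frac{96 + u}{125 + u}$ ($p{\left(u \right)} = \frac{u + 96}{u + 5^{3}} = \frac{96 + u}{u + 125} = \frac{96 + u}{125 + u}$)
$s + p{\left(47 \right)} = - \frac{427}{583} + \frac{96 + 47}{125 + 47} = - \frac{427}{583} + \frac{1}{172} \cdot 143 = - \frac{427}{583} + \frac{143}{172} = \frac{9925}{100276}$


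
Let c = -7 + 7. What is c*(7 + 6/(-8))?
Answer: 0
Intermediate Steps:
c = 0
c*(7 + 6/(-8)) = 0*(7 + 6/(-8)) = 0*(7 + 6*(-⅛)) = 0*(7 - ¾) = 0*(25/4) = 0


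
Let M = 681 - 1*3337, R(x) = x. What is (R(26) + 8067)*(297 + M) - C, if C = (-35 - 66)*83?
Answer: -19083004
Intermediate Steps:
M = -2656 (M = 681 - 3337 = -2656)
C = -8383 (C = -101*83 = -8383)
(R(26) + 8067)*(297 + M) - C = (26 + 8067)*(297 - 2656) - 1*(-8383) = 8093*(-2359) + 8383 = -19091387 + 8383 = -19083004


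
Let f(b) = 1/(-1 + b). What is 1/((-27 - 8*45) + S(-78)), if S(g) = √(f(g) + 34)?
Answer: -10191/3943022 - √212115/11829066 ≈ -0.0026235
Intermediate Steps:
S(g) = √(34 + 1/(-1 + g)) (S(g) = √(1/(-1 + g) + 34) = √(34 + 1/(-1 + g)))
1/((-27 - 8*45) + S(-78)) = 1/((-27 - 8*45) + √((-33 + 34*(-78))/(-1 - 78))) = 1/((-27 - 360) + √((-33 - 2652)/(-79))) = 1/(-387 + √(-1/79*(-2685))) = 1/(-387 + √(2685/79)) = 1/(-387 + √212115/79)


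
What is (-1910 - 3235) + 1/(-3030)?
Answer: -15589351/3030 ≈ -5145.0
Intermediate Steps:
(-1910 - 3235) + 1/(-3030) = -5145 - 1/3030 = -15589351/3030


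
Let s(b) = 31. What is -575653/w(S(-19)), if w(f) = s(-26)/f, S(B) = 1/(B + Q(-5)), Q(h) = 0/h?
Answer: 575653/589 ≈ 977.34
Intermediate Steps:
Q(h) = 0
S(B) = 1/B (S(B) = 1/(B + 0) = 1/B)
w(f) = 31/f
-575653/w(S(-19)) = -575653/(31/(1/(-19))) = -575653/(31/(-1/19)) = -575653/(31*(-19)) = -575653/(-589) = -575653*(-1/589) = 575653/589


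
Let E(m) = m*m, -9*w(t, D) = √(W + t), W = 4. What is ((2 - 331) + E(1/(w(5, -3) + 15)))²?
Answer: 405686194225/3748096 ≈ 1.0824e+5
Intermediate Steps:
w(t, D) = -√(4 + t)/9
E(m) = m²
((2 - 331) + E(1/(w(5, -3) + 15)))² = ((2 - 331) + (1/(-√(4 + 5)/9 + 15))²)² = (-329 + (1/(-√9/9 + 15))²)² = (-329 + (1/(-⅑*3 + 15))²)² = (-329 + (1/(-⅓ + 15))²)² = (-329 + (1/(44/3))²)² = (-329 + (3/44)²)² = (-329 + 9/1936)² = (-636935/1936)² = 405686194225/3748096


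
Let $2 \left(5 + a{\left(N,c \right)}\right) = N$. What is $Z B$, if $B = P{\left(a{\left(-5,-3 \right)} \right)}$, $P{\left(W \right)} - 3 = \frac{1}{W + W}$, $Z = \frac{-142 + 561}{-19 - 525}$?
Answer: $- \frac{4609}{2040} \approx -2.2593$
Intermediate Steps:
$Z = - \frac{419}{544}$ ($Z = \frac{419}{-544} = 419 \left(- \frac{1}{544}\right) = - \frac{419}{544} \approx -0.77022$)
$a{\left(N,c \right)} = -5 + \frac{N}{2}$
$P{\left(W \right)} = 3 + \frac{1}{2 W}$ ($P{\left(W \right)} = 3 + \frac{1}{W + W} = 3 + \frac{1}{2 W}$)
$B = \frac{44}{15}$ ($B = 3 + \frac{1}{2 \left(-5 + \frac{1}{2} \left(-5\right)\right)} = 3 + \frac{1}{2 \left(-5 - \frac{5}{2}\right)} = 3 + \frac{1}{2 \left(- \frac{15}{2}\right)} = 3 + \frac{1}{2} \left(- \frac{2}{15}\right) = 3 - \frac{1}{15} = \frac{44}{15} \approx 2.9333$)
$Z B = \left(- \frac{419}{544}\right) \frac{44}{15} = - \frac{4609}{2040}$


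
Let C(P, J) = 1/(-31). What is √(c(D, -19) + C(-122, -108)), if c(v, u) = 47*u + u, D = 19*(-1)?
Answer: 7*I*√17887/31 ≈ 30.2*I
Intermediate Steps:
D = -19
C(P, J) = -1/31
c(v, u) = 48*u
√(c(D, -19) + C(-122, -108)) = √(48*(-19) - 1/31) = √(-912 - 1/31) = √(-28273/31) = 7*I*√17887/31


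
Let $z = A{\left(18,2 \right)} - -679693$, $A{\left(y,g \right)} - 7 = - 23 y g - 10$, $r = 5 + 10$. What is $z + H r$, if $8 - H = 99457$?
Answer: $-812873$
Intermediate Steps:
$r = 15$
$H = -99449$ ($H = 8 - 99457 = -99449$)
$A{\left(y,g \right)} = -3 - 23 g y$ ($A{\left(y,g \right)} = 7 + \left(- 23 y g - 10\right) = 7 - \left(10 + 23 g y\right) = -3 - 23 g y$)
$z = 678862$ ($z = \left(-3 - 46 \cdot 18\right) - -679693 = \left(-3 - 828\right) + 679693 = -831 + 679693 = 678862$)
$z + H r = 678862 - 1491735 = -812873$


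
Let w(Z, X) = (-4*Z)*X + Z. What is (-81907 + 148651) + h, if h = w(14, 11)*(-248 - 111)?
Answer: 282862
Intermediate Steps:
w(Z, X) = Z - 4*X*Z (w(Z, X) = -4*X*Z + Z = Z - 4*X*Z)
h = 216118 (h = (14*(1 - 4*11))*(-248 - 111) = (14*(1 - 44))*(-359) = (14*(-43))*(-359) = -602*(-359) = 216118)
(-81907 + 148651) + h = (-81907 + 148651) + 216118 = 66744 + 216118 = 282862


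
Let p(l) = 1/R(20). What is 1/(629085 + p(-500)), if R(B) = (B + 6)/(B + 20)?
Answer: 13/8178125 ≈ 1.5896e-6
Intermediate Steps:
R(B) = (6 + B)/(20 + B)
p(l) = 20/13 (p(l) = 1/((6 + 20)/(20 + 20)) = 1/(26/40) = 1/((1/40)*26) = 1/(13/20) = 20/13)
1/(629085 + p(-500)) = 1/(629085 + 20/13) = 1/(8178125/13) = 13/8178125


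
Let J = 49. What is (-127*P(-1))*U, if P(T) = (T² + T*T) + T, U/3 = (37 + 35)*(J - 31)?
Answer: -493776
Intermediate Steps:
U = 3888 (U = 3*((37 + 35)*(49 - 31)) = 3*(72*18) = 3*1296 = 3888)
P(T) = T + 2*T² (P(T) = (T² + T²) + T = 2*T² + T = T + 2*T²)
(-127*P(-1))*U = -(-127)*(1 + 2*(-1))*3888 = -(-127)*(1 - 2)*3888 = -(-127)*(-1)*3888 = -127*1*3888 = -127*3888 = -493776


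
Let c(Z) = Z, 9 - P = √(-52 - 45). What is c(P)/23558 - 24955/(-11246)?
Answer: 146997776/66233317 - I*√97/23558 ≈ 2.2194 - 0.00041807*I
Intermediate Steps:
P = 9 - I*√97 (P = 9 - √(-52 - 45) = 9 - √(-97) = 9 - I*√97 ≈ 9.0 - 9.8489*I)
c(P)/23558 - 24955/(-11246) = (9 - I*√97)/23558 - 24955/(-11246) = (9 - I*√97)*(1/23558) - 24955*(-1/11246) = (9/23558 - I*√97/23558) + 24955/11246 = 146997776/66233317 - I*√97/23558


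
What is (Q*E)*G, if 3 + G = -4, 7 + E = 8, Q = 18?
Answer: -126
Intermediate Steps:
E = 1 (E = -7 + 8 = 1)
G = -7 (G = -3 - 4 = -7)
(Q*E)*G = (18*1)*(-7) = 18*(-7) = -126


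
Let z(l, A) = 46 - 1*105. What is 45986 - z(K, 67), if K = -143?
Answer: 46045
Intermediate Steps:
z(l, A) = -59 (z(l, A) = 46 - 105 = -59)
45986 - z(K, 67) = 45986 - 1*(-59) = 45986 + 59 = 46045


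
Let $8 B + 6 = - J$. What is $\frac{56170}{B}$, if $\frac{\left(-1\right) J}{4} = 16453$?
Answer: $\frac{224680}{32903} \approx 6.8286$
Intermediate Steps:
$J = -65812$ ($J = \left(-4\right) 16453 = -65812$)
$B = \frac{32903}{4}$ ($B = - \frac{3}{4} + \frac{\left(-1\right) \left(-65812\right)}{8} = - \frac{3}{4} + \frac{1}{8} \cdot 65812 = - \frac{3}{4} + \frac{16453}{2} = \frac{32903}{4} \approx 8225.8$)
$\frac{56170}{B} = \frac{56170}{\frac{32903}{4}} = 56170 \cdot \frac{4}{32903} = \frac{224680}{32903}$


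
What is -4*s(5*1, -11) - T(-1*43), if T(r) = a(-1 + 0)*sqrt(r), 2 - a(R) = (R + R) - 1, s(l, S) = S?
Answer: 44 - 5*I*sqrt(43) ≈ 44.0 - 32.787*I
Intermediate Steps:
a(R) = 3 - 2*R (a(R) = 2 - ((R + R) - 1) = 2 - (2*R - 1) = 2 - (-1 + 2*R) = 2 + (1 - 2*R) = 3 - 2*R)
T(r) = 5*sqrt(r) (T(r) = (3 - 2*(-1 + 0))*sqrt(r) = (3 - 2*(-1))*sqrt(r) = (3 + 2)*sqrt(r) = 5*sqrt(r))
-4*s(5*1, -11) - T(-1*43) = -4*(-11) - 5*sqrt(-1*43) = 44 - 5*sqrt(-43) = 44 - 5*I*sqrt(43)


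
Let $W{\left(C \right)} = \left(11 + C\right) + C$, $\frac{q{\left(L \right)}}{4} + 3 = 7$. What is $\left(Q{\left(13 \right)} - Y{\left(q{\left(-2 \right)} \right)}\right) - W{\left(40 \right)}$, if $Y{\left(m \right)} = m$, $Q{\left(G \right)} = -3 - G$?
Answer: $-123$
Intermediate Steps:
$q{\left(L \right)} = 16$ ($q{\left(L \right)} = -12 + 4 \cdot 7 = -12 + 28 = 16$)
$W{\left(C \right)} = 11 + 2 C$
$\left(Q{\left(13 \right)} - Y{\left(q{\left(-2 \right)} \right)}\right) - W{\left(40 \right)} = \left(\left(-3 - 13\right) - 16\right) - \left(11 + 2 \cdot 40\right) = \left(\left(-3 - 13\right) - 16\right) - \left(11 + 80\right) = \left(-16 - 16\right) - 91 = -32 - 91 = -123$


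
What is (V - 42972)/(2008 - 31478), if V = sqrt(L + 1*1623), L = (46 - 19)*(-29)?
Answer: 21486/14735 - sqrt(210)/14735 ≈ 1.4572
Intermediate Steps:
L = -783 (L = 27*(-29) = -783)
V = 2*sqrt(210) (V = sqrt(-783 + 1*1623) = sqrt(-783 + 1623) = sqrt(840) = 2*sqrt(210) ≈ 28.983)
(V - 42972)/(2008 - 31478) = (2*sqrt(210) - 42972)/(2008 - 31478) = (-42972 + 2*sqrt(210))/(-29470) = (-42972 + 2*sqrt(210))*(-1/29470) = 21486/14735 - sqrt(210)/14735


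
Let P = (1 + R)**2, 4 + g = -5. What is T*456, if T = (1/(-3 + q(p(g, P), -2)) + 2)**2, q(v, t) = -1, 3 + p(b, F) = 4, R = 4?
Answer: 2793/2 ≈ 1396.5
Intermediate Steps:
g = -9 (g = -4 - 5 = -9)
P = 25 (P = (1 + 4)**2 = 5**2 = 25)
p(b, F) = 1 (p(b, F) = -3 + 4 = 1)
T = 49/16 (T = (1/(-3 - 1) + 2)**2 = (1/(-4) + 2)**2 = (-1/4 + 2)**2 = (7/4)**2 = 49/16 ≈ 3.0625)
T*456 = (49/16)*456 = 2793/2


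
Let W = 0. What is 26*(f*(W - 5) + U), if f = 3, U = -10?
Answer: -650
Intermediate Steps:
26*(f*(W - 5) + U) = 26*(3*(0 - 5) - 10) = 26*(3*(-5) - 10) = 26*(-15 - 10) = 26*(-25) = -650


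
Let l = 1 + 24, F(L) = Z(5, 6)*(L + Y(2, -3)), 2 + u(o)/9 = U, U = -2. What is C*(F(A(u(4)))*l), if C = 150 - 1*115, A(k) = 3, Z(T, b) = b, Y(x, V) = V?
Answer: 0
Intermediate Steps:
u(o) = -36 (u(o) = -18 + 9*(-2) = -18 - 18 = -36)
F(L) = -18 + 6*L (F(L) = 6*(L - 3) = 6*(-3 + L) = -18 + 6*L)
l = 25
C = 35 (C = 150 - 115 = 35)
C*(F(A(u(4)))*l) = 35*((-18 + 6*3)*25) = 35*((-18 + 18)*25) = 35*(0*25) = 35*0 = 0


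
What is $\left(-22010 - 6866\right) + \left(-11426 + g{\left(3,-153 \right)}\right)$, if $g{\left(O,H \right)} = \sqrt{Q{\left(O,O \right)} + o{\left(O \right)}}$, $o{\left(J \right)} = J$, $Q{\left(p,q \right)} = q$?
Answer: $-40302 + \sqrt{6} \approx -40300.0$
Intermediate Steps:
$g{\left(O,H \right)} = \sqrt{2} \sqrt{O}$ ($g{\left(O,H \right)} = \sqrt{O + O} = \sqrt{2 O} = \sqrt{2} \sqrt{O}$)
$\left(-22010 - 6866\right) + \left(-11426 + g{\left(3,-153 \right)}\right) = \left(-22010 - 6866\right) - \left(11426 - \sqrt{2} \sqrt{3}\right) = \left(-22010 - 6866\right) - \left(11426 - \sqrt{6}\right) = -28876 - \left(11426 - \sqrt{6}\right) = -40302 + \sqrt{6}$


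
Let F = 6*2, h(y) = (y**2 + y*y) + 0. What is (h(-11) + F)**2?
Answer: 64516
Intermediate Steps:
h(y) = 2*y**2 (h(y) = (y**2 + y**2) + 0 = 2*y**2 + 0 = 2*y**2)
F = 12
(h(-11) + F)**2 = (2*(-11)**2 + 12)**2 = (2*121 + 12)**2 = (242 + 12)**2 = 254**2 = 64516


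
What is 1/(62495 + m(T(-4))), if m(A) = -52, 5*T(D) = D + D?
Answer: 1/62443 ≈ 1.6015e-5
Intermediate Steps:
T(D) = 2*D/5 (T(D) = (D + D)/5 = (2*D)/5 = 2*D/5)
1/(62495 + m(T(-4))) = 1/(62495 - 52) = 1/62443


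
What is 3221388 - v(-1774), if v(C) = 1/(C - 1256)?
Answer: 9760805641/3030 ≈ 3.2214e+6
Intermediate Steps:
v(C) = 1/(-1256 + C)
3221388 - v(-1774) = 3221388 - 1/(-1256 - 1774) = 3221388 - 1/(-3030) = 3221388 - 1*(-1/3030) = 3221388 + 1/3030 = 9760805641/3030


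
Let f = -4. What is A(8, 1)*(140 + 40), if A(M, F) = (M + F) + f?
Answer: 900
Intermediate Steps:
A(M, F) = -4 + F + M (A(M, F) = (M + F) - 4 = (F + M) - 4 = -4 + F + M)
A(8, 1)*(140 + 40) = (-4 + 1 + 8)*(140 + 40) = 5*180 = 900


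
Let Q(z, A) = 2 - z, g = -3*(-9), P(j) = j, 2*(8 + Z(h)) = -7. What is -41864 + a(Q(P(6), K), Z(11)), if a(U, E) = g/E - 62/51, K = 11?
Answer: -49110652/1173 ≈ -41868.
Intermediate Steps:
Z(h) = -23/2 (Z(h) = -8 + (½)*(-7) = -8 - 7/2 = -23/2)
g = 27
a(U, E) = -62/51 + 27/E (a(U, E) = 27/E - 62/51 = -62/51 + 27/E)
-41864 + a(Q(P(6), K), Z(11)) = -41864 + (-62/51 + 27/(-23/2)) = -41864 + (-62/51 + 27*(-2/23)) = -41864 + (-62/51 - 54/23) = -41864 - 4180/1173 = -49110652/1173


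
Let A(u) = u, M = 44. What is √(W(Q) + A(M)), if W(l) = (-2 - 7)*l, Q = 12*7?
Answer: 2*I*√178 ≈ 26.683*I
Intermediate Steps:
Q = 84
W(l) = -9*l
√(W(Q) + A(M)) = √(-9*84 + 44) = √(-756 + 44) = √(-712) = 2*I*√178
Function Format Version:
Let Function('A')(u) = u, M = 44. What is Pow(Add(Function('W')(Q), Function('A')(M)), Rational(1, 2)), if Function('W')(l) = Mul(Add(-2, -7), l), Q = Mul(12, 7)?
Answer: Mul(2, I, Pow(178, Rational(1, 2))) ≈ Mul(26.683, I)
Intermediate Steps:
Q = 84
Function('W')(l) = Mul(-9, l)
Pow(Add(Function('W')(Q), Function('A')(M)), Rational(1, 2)) = Pow(Add(Mul(-9, 84), 44), Rational(1, 2)) = Pow(Add(-756, 44), Rational(1, 2)) = Pow(-712, Rational(1, 2)) = Mul(2, I, Pow(178, Rational(1, 2)))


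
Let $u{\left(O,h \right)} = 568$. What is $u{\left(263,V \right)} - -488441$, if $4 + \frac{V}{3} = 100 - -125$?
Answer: $489009$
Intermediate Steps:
$V = 663$ ($V = -12 + 3 \left(100 - -125\right) = -12 + 3 \left(100 + 125\right) = -12 + 3 \cdot 225 = -12 + 675 = 663$)
$u{\left(263,V \right)} - -488441 = 568 - -488441 = 568 + 488441 = 489009$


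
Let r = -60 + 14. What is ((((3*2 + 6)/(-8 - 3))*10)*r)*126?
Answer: 695520/11 ≈ 63229.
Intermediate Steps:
r = -46
((((3*2 + 6)/(-8 - 3))*10)*r)*126 = ((((3*2 + 6)/(-8 - 3))*10)*(-46))*126 = ((((6 + 6)/(-11))*10)*(-46))*126 = (((12*(-1/11))*10)*(-46))*126 = (-12/11*10*(-46))*126 = -120/11*(-46)*126 = (5520/11)*126 = 695520/11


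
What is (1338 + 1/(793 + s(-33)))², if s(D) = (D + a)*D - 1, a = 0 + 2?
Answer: 5897471397841/3294225 ≈ 1.7902e+6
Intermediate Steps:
a = 2
s(D) = -1 + D*(2 + D) (s(D) = (D + 2)*D - 1 = (2 + D)*D - 1 = D*(2 + D) - 1 = -1 + D*(2 + D))
(1338 + 1/(793 + s(-33)))² = (1338 + 1/(793 + (-1 + (-33)² + 2*(-33))))² = (1338 + 1/(793 + (-1 + 1089 - 66)))² = (1338 + 1/(793 + 1022))² = (1338 + 1/1815)² = (2428471/1815)² = 5897471397841/3294225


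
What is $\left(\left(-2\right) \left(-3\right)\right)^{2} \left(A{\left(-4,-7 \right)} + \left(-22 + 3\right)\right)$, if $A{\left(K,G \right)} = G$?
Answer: $-936$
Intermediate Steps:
$\left(\left(-2\right) \left(-3\right)\right)^{2} \left(A{\left(-4,-7 \right)} + \left(-22 + 3\right)\right) = \left(\left(-2\right) \left(-3\right)\right)^{2} \left(-7 + \left(-22 + 3\right)\right) = 6^{2} \left(-7 - 19\right) = 36 \left(-26\right) = -936$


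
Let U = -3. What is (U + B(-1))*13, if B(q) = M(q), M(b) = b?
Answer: -52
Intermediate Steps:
B(q) = q
(U + B(-1))*13 = (-3 - 1)*13 = -4*13 = -52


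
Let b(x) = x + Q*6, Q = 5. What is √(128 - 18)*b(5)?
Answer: 35*√110 ≈ 367.08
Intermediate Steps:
b(x) = 30 + x (b(x) = x + 5*6 = x + 30 = 30 + x)
√(128 - 18)*b(5) = √(128 - 18)*(30 + 5) = √110*35 = 35*√110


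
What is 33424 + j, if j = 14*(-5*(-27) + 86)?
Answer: 36518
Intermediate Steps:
j = 3094 (j = 14*(135 + 86) = 14*221 = 3094)
33424 + j = 33424 + 3094 = 36518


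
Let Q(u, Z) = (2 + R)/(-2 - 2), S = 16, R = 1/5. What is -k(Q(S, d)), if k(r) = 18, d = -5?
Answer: -18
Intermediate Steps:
R = ⅕ (R = 1*(⅕) = ⅕ ≈ 0.20000)
Q(u, Z) = -11/20 (Q(u, Z) = (2 + ⅕)/(-2 - 2) = (11/5)/(-4) = (11/5)*(-¼) = -11/20)
-k(Q(S, d)) = -1*18 = -18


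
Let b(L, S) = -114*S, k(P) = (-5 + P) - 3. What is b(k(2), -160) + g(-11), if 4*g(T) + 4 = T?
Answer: 72945/4 ≈ 18236.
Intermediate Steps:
k(P) = -8 + P
g(T) = -1 + T/4
b(k(2), -160) + g(-11) = -114*(-160) + (-1 + (1/4)*(-11)) = 18240 + (-1 - 11/4) = 18240 - 15/4 = 72945/4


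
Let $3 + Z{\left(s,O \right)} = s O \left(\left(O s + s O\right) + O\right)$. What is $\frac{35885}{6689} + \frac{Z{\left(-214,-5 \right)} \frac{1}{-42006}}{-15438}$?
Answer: $\frac{23286295081763}{4337740432692} \approx 5.3683$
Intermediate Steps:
$Z{\left(s,O \right)} = -3 + O s \left(O + 2 O s\right)$ ($Z{\left(s,O \right)} = -3 + s O \left(\left(O s + s O\right) + O\right) = -3 + O s \left(\left(O s + O s\right) + O\right) = -3 + O s \left(2 O s + O\right) = -3 + O s \left(O + 2 O s\right)$)
$\frac{35885}{6689} + \frac{Z{\left(-214,-5 \right)} \frac{1}{-42006}}{-15438} = \frac{35885}{6689} + \frac{\left(-3 - 214 \left(-5\right)^{2} + 2 \left(-5\right)^{2} \left(-214\right)^{2}\right) \frac{1}{-42006}}{-15438} = 35885 \cdot \frac{1}{6689} + \left(-3 - 5350 + 2 \cdot 25 \cdot 45796\right) \left(- \frac{1}{42006}\right) \left(- \frac{1}{15438}\right) = \frac{35885}{6689} + \left(-3 - 5350 + 2289800\right) \left(- \frac{1}{42006}\right) \left(- \frac{1}{15438}\right) = \frac{35885}{6689} + 2284447 \left(- \frac{1}{42006}\right) \left(- \frac{1}{15438}\right) = \frac{35885}{6689} - - \frac{2284447}{648488628} = \frac{35885}{6689} + \frac{2284447}{648488628} = \frac{23286295081763}{4337740432692}$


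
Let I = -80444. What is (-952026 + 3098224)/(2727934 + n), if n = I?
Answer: 1073099/1323745 ≈ 0.81065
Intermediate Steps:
n = -80444
(-952026 + 3098224)/(2727934 + n) = (-952026 + 3098224)/(2727934 - 80444) = 2146198/2647490 = 2146198*(1/2647490) = 1073099/1323745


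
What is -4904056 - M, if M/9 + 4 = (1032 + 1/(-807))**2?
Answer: -1048453940549/72361 ≈ -1.4489e+7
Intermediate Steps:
M = 693591544333/72361 (M = -36 + 9*(1032 + 1/(-807))**2 = -36 + 9*(1032 - 1/807)**2 = -36 + 9*(832823/807)**2 = -36 + 9*(693594149329/651249) = -36 + 693594149329/72361 = 693591544333/72361 ≈ 9.5852e+6)
-4904056 - M = -4904056 - 1*693591544333/72361 = -4904056 - 693591544333/72361 = -1048453940549/72361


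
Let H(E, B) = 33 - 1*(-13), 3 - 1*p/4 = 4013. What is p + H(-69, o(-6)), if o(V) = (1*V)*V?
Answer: -15994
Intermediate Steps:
p = -16040 (p = 12 - 4*4013 = 12 - 16052 = -16040)
o(V) = V² (o(V) = V*V = V²)
H(E, B) = 46 (H(E, B) = 33 + 13 = 46)
p + H(-69, o(-6)) = -16040 + 46 = -15994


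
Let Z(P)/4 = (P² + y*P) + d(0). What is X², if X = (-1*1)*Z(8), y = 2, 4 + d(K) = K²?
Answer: 92416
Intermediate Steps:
d(K) = -4 + K²
Z(P) = -16 + 4*P² + 8*P (Z(P) = 4*((P² + 2*P) + (-4 + 0²)) = 4*((P² + 2*P) + (-4 + 0)) = 4*((P² + 2*P) - 4) = 4*(-4 + P² + 2*P) = -16 + 4*P² + 8*P)
X = -304 (X = (-1*1)*(-16 + 4*8² + 8*8) = -(-16 + 4*64 + 64) = -(-16 + 256 + 64) = -1*304 = -304)
X² = (-304)² = 92416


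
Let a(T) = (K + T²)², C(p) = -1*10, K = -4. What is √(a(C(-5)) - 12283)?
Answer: I*√3067 ≈ 55.38*I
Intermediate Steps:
C(p) = -10
a(T) = (-4 + T²)²
√(a(C(-5)) - 12283) = √((-4 + (-10)²)² - 12283) = √((-4 + 100)² - 12283) = √(96² - 12283) = √(9216 - 12283) = √(-3067) = I*√3067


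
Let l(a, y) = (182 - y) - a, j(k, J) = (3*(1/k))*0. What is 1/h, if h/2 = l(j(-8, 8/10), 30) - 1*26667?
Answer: -1/53030 ≈ -1.8857e-5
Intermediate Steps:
j(k, J) = 0 (j(k, J) = (3/k)*0 = 0)
l(a, y) = 182 - a - y
h = -53030 (h = 2*((182 - 1*0 - 1*30) - 1*26667) = 2*((182 + 0 - 30) - 26667) = 2*(152 - 26667) = 2*(-26515) = -53030)
1/h = 1/(-53030) = -1/53030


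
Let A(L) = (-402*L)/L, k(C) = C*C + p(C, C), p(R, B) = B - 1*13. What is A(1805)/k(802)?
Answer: -402/643993 ≈ -0.00062423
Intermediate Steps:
p(R, B) = -13 + B (p(R, B) = B - 13 = -13 + B)
k(C) = -13 + C + C² (k(C) = C*C + (-13 + C) = C² + (-13 + C) = -13 + C + C²)
A(L) = -402
A(1805)/k(802) = -402/(-13 + 802 + 802²) = -402/(-13 + 802 + 643204) = -402/643993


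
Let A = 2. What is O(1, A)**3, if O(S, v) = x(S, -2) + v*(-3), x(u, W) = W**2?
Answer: -8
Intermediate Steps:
O(S, v) = 4 - 3*v (O(S, v) = (-2)**2 + v*(-3) = 4 - 3*v)
O(1, A)**3 = (4 - 3*2)**3 = (4 - 6)**3 = (-2)**3 = -8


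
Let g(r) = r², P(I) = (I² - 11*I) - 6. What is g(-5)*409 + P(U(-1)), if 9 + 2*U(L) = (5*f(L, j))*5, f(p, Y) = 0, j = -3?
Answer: 41155/4 ≈ 10289.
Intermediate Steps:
U(L) = -9/2 (U(L) = -9/2 + ((5*0)*5)/2 = -9/2 + (0*5)/2 = -9/2 + (½)*0 = -9/2 + 0 = -9/2)
P(I) = -6 + I² - 11*I
g(-5)*409 + P(U(-1)) = (-5)²*409 + (-6 + (-9/2)² - 11*(-9/2)) = 25*409 + (-6 + 81/4 + 99/2) = 10225 + 255/4 = 41155/4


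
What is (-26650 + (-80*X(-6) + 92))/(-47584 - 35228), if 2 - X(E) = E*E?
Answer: 3973/13802 ≈ 0.28786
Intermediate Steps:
X(E) = 2 - E² (X(E) = 2 - E*E = 2 - E²)
(-26650 + (-80*X(-6) + 92))/(-47584 - 35228) = (-26650 + (-80*(2 - 1*(-6)²) + 92))/(-47584 - 35228) = (-26650 + (-80*(2 - 1*36) + 92))/(-82812) = (-26650 + (-80*(2 - 36) + 92))*(-1/82812) = (-26650 + (-80*(-34) + 92))*(-1/82812) = (-26650 + (2720 + 92))*(-1/82812) = (-26650 + 2812)*(-1/82812) = -23838*(-1/82812) = 3973/13802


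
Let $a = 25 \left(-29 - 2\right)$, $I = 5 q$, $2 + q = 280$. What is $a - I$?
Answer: $-2165$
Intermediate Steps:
$q = 278$ ($q = -2 + 280 = 278$)
$I = 1390$ ($I = 5 \cdot 278 = 1390$)
$a = -775$ ($a = 25 \left(-31\right) = -775$)
$a - I = -775 - 1390 = -2165$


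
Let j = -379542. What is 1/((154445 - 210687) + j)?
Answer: -1/435784 ≈ -2.2947e-6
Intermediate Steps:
1/((154445 - 210687) + j) = 1/((154445 - 210687) - 379542) = 1/(-56242 - 379542) = 1/(-435784) = -1/435784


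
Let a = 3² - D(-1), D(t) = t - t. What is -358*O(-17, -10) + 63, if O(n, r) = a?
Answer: -3159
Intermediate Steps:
D(t) = 0
a = 9 (a = 3² - 1*0 = 9 + 0 = 9)
O(n, r) = 9
-358*O(-17, -10) + 63 = -358*9 + 63 = -3222 + 63 = -3159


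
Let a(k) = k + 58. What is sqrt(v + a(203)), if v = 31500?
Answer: 3*sqrt(3529) ≈ 178.22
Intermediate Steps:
a(k) = 58 + k
sqrt(v + a(203)) = sqrt(31500 + (58 + 203)) = sqrt(31500 + 261) = sqrt(31761) = 3*sqrt(3529)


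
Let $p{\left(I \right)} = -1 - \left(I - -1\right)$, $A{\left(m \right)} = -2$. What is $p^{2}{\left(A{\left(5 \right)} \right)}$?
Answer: $0$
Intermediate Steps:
$p{\left(I \right)} = -2 - I$ ($p{\left(I \right)} = -1 - \left(I + 1\right) = -1 - \left(1 + I\right) = -2 - I$)
$p^{2}{\left(A{\left(5 \right)} \right)} = \left(-2 - -2\right)^{2} = \left(-2 + 2\right)^{2} = 0^{2} = 0$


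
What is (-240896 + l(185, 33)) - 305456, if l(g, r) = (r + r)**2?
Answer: -541996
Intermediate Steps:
l(g, r) = 4*r**2 (l(g, r) = (2*r)**2 = 4*r**2)
(-240896 + l(185, 33)) - 305456 = (-240896 + 4*33**2) - 305456 = (-240896 + 4*1089) - 305456 = (-240896 + 4356) - 305456 = -236540 - 305456 = -541996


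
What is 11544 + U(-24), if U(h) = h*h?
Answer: 12120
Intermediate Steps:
U(h) = h²
11544 + U(-24) = 11544 + (-24)² = 11544 + 576 = 12120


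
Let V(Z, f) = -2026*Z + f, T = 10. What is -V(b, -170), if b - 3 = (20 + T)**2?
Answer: 1829648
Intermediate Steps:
b = 903 (b = 3 + (20 + 10)**2 = 3 + 30**2 = 3 + 900 = 903)
V(Z, f) = f - 2026*Z
-V(b, -170) = -(-170 - 2026*903) = -(-170 - 1829478) = -1*(-1829648) = 1829648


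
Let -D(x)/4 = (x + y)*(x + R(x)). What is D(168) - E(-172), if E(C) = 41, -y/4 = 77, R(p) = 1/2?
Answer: 94319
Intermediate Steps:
R(p) = ½
y = -308 (y = -4*77 = -308)
D(x) = -4*(½ + x)*(-308 + x) (D(x) = -4*(x - 308)*(x + ½) = -4*(-308 + x)*(½ + x) = -4*(½ + x)*(-308 + x))
D(168) - E(-172) = (616 - 4*168² + 1230*168) - 1*41 = (616 - 4*28224 + 206640) - 41 = (616 - 112896 + 206640) - 41 = 94360 - 41 = 94319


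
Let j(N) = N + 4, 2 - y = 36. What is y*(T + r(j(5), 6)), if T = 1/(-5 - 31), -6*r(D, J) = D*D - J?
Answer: 7667/18 ≈ 425.94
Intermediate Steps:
y = -34 (y = 2 - 1*36 = 2 - 36 = -34)
j(N) = 4 + N
r(D, J) = -D²/6 + J/6 (r(D, J) = -(D*D - J)/6 = -(D² - J)/6 = -D²/6 + J/6)
T = -1/36 (T = 1/(-36) = -1/36 ≈ -0.027778)
y*(T + r(j(5), 6)) = -34*(-1/36 + (-(4 + 5)²/6 + (⅙)*6)) = -34*(-1/36 + (-⅙*9² + 1)) = -34*(-1/36 + (-⅙*81 + 1)) = -34*(-1/36 + (-27/2 + 1)) = -34*(-1/36 - 25/2) = -34*(-451/36) = 7667/18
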